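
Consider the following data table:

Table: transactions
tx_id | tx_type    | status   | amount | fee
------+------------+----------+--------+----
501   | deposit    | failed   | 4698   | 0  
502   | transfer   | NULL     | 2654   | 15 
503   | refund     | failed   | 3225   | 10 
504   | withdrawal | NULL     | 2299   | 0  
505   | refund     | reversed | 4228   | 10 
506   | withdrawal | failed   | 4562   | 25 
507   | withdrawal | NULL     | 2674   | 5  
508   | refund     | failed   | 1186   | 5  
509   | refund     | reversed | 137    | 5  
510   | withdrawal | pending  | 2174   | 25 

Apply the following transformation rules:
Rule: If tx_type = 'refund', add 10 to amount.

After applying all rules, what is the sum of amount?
27877

Step 1: Count records where tx_type = 'refund': 4
Step 2: Total bonus added: 4 × 10 = 40
Step 3: Original sum of amount: 27837
Step 4: Final sum = 27837 + 40 = 27877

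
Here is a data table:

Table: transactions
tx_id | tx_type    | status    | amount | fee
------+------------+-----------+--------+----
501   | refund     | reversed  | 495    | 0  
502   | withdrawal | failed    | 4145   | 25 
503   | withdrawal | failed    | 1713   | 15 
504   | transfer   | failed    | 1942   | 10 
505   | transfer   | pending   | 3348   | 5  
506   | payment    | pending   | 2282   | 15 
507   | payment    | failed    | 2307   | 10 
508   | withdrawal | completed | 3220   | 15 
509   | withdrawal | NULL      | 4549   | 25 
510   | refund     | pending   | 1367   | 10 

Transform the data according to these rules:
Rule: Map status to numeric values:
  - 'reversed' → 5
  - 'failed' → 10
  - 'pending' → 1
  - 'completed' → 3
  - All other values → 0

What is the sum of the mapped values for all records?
51

Step 1: Apply mapping to each record
Step 2: Count by status:
  'reversed': 1 records × 5 = 5
  'failed': 4 records × 10 = 40
  'pending': 3 records × 1 = 3
  'completed': 1 records × 3 = 3
Step 3: Sum all mapped values = 51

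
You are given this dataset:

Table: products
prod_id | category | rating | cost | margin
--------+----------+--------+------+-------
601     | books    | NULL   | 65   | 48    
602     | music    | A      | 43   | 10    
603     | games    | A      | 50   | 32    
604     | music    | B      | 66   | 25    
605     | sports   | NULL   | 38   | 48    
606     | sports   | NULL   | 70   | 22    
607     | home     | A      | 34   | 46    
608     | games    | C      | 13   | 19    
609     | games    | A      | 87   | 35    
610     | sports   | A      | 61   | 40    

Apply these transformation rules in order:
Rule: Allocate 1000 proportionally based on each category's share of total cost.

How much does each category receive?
books: 123.34, games: 284.63, home: 64.52, music: 206.83, sports: 320.68

Step 1: Calculate total cost = 527
Step 2: Calculate each category's proportion:
  books: 65/527 = 12.33% → 123.34
  games: 150/527 = 28.46% → 284.63
  home: 34/527 = 6.45% → 64.52
  music: 109/527 = 20.68% → 206.83
  sports: 169/527 = 32.07% → 320.68
Step 3: Verify: sum of allocations ≈ 1000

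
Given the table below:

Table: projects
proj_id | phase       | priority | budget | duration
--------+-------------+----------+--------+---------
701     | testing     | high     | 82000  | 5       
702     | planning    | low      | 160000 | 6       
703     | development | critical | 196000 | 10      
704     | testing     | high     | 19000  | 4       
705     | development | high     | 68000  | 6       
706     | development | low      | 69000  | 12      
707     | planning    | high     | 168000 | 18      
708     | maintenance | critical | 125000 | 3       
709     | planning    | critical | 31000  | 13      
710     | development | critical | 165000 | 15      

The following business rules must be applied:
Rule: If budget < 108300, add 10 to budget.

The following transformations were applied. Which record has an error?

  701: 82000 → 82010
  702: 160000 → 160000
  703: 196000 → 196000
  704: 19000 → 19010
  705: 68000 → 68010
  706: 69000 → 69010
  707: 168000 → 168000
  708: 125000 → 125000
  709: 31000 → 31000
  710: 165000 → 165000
Record 709 has an error. The correct transformed value should be 31010, not 31000.

Step 1: Check each record against the rule
Step 2: Record 709 has budget = 31000
Step 3: Since 31000 < 108300, the bonus should have been applied
Step 4: Correct value = 31010, but claimed value = 31000
Conclusion: Record 709 has the error.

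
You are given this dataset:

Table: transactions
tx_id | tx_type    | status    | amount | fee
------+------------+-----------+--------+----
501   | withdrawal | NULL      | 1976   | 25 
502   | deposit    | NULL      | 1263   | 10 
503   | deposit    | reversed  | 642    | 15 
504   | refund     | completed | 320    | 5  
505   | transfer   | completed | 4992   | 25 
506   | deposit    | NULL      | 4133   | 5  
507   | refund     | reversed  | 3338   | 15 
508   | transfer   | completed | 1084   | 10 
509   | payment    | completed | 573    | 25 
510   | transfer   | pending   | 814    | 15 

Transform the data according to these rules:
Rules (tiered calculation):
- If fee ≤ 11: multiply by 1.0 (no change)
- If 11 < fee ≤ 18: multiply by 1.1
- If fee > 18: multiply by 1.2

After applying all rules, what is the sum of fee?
169.5

Step 1: Tier 1 (fee ≤ 11): 4 records, sum = 30 × 1.0 = 30.0
Step 2: Tier 2 (11 < fee ≤ 18): 3 records, sum = 45 × 1.1 = 49.5
Step 3: Tier 3 (fee > 18): 3 records, sum = 75 × 1.2 = 90.0
Step 4: Final sum = 30.0 + 49.5 + 90.0 = 169.5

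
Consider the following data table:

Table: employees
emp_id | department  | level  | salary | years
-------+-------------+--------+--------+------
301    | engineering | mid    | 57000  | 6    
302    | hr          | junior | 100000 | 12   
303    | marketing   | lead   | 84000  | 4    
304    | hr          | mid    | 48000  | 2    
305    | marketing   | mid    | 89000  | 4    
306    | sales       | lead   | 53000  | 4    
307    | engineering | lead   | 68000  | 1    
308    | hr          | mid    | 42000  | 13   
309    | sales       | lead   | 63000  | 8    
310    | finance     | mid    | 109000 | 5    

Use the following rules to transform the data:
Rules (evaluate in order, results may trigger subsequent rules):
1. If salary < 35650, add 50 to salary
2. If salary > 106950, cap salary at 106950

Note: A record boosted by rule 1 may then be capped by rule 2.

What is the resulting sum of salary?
710950

Step 1: Apply rule 1 to records with salary < 35650
  - 0 records get bonus of 50
  - Of these, 0 records then exceed 106950 and get capped
Step 2: Apply rule 2 to records with salary > 106950
  - 1 records (original) are capped
Step 3: Calculate final sum = 710950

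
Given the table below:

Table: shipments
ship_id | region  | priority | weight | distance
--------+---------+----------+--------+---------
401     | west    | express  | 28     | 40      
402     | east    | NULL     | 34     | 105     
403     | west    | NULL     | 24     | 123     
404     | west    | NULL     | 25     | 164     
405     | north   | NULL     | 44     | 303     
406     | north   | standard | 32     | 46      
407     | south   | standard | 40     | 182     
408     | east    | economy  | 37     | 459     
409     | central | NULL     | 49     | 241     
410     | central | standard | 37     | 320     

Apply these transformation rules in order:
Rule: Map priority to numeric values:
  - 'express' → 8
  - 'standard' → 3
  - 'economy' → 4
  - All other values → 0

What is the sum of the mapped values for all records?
21

Step 1: Apply mapping to each record
Step 2: Count by status:
  'express': 1 records × 8 = 8
  'standard': 3 records × 3 = 9
  'economy': 1 records × 4 = 4
Step 3: Sum all mapped values = 21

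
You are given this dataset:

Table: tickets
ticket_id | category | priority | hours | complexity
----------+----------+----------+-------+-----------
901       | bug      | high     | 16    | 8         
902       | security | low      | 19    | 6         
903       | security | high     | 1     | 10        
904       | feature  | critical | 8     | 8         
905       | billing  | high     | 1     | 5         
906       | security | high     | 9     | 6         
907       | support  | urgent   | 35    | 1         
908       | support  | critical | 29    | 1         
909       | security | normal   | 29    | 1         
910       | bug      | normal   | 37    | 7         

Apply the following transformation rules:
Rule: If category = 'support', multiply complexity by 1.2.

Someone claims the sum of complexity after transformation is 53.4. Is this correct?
Yes, the result is correct.

Step 1: Calculate the correct sum after transformation
Step 2: Apply multiplier 1.2 to records where category = 'support'
Step 3: Correct result = 53.4
Step 4: Claimed result = 53.4
Step 5: 53.4 = 53.4 ✓
Conclusion: The claimed result is correct.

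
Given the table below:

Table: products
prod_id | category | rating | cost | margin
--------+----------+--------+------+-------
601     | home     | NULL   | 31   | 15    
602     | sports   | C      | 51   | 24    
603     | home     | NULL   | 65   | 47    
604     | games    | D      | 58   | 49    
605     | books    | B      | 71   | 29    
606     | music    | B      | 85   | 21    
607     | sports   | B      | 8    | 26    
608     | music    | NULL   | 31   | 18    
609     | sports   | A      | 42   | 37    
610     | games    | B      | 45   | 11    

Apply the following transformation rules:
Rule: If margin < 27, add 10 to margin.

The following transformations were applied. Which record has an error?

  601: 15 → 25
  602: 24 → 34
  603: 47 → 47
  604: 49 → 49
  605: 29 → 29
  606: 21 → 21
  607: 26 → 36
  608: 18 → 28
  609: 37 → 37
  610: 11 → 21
Record 606 has an error. The correct transformed value should be 31, not 21.

Step 1: Check each record against the rule
Step 2: Record 606 has margin = 21
Step 3: Since 21 < 27, the bonus should have been applied
Step 4: Correct value = 31, but claimed value = 21
Conclusion: Record 606 has the error.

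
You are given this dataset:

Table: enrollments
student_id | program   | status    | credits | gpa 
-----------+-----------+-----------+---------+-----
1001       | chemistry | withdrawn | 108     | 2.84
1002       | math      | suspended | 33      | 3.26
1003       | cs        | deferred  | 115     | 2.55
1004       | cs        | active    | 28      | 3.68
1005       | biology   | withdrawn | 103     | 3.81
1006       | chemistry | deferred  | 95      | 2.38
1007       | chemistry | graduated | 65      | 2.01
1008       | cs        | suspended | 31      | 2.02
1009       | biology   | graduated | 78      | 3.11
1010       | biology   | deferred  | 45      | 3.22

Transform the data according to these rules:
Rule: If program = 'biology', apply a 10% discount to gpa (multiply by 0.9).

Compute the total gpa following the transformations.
27.87

Step 1: Records with program = 'biology' have total gpa = 10.14
Step 2: Apply multiplier: 10.14 × 0.9 = 9.13
Step 3: Other records total: 18.74
Step 4: Final sum = 9.13 + 18.74 = 27.87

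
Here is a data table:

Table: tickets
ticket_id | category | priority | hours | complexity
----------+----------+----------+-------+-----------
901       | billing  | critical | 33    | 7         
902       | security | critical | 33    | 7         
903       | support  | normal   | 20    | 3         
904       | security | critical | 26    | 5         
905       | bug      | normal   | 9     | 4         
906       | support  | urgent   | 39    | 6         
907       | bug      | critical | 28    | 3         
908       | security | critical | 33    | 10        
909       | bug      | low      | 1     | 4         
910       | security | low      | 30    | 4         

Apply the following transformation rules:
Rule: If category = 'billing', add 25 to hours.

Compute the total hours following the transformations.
277

Step 1: Count records where category = 'billing': 1
Step 2: Total bonus added: 1 × 25 = 25
Step 3: Original sum of hours: 252
Step 4: Final sum = 252 + 25 = 277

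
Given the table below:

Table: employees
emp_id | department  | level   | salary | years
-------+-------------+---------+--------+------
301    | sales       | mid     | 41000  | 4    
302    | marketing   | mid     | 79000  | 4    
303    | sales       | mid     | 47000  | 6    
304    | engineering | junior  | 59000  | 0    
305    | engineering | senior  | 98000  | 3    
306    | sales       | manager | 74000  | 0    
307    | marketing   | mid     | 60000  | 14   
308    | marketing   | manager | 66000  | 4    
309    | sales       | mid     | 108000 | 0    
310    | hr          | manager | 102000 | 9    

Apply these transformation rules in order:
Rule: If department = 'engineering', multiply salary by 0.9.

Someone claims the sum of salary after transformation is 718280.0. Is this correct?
No, the correct result is 718300.0.

Step 1: Calculate the correct sum after transformation
Step 2: Apply multiplier 0.9 to records where department = 'engineering'
Step 3: Correct result = 718300.0
Step 4: Claimed result = 718280.0
Step 5: 718300.0 ≠ 718280.0
Conclusion: The claimed result is incorrect. The correct answer is 718300.0.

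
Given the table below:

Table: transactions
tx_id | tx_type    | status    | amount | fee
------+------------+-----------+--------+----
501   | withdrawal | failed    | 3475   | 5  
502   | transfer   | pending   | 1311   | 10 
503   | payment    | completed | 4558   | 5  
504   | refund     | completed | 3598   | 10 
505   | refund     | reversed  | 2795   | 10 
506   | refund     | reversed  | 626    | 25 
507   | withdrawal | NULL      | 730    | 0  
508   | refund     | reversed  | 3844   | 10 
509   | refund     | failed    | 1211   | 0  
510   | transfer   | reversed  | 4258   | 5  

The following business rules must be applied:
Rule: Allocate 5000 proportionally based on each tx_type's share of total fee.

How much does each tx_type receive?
payment: 312.5, refund: 3437.5, transfer: 937.5, withdrawal: 312.5

Step 1: Calculate total fee = 80
Step 2: Calculate each tx_type's proportion:
  payment: 5/80 = 6.25% → 312.5
  refund: 55/80 = 68.75% → 3437.5
  transfer: 15/80 = 18.75% → 937.5
  withdrawal: 5/80 = 6.25% → 312.5
Step 3: Verify: sum of allocations ≈ 5000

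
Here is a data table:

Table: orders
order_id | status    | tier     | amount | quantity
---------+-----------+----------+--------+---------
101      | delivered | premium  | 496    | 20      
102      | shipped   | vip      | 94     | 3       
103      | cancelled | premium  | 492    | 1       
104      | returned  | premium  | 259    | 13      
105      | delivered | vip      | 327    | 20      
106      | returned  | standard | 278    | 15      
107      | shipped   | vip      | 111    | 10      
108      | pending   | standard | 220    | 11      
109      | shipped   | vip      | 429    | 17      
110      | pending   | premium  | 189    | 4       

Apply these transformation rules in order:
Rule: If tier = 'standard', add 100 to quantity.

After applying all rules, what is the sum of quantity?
314

Step 1: Count records where tier = 'standard': 2
Step 2: Total bonus added: 2 × 100 = 200
Step 3: Original sum of quantity: 114
Step 4: Final sum = 114 + 200 = 314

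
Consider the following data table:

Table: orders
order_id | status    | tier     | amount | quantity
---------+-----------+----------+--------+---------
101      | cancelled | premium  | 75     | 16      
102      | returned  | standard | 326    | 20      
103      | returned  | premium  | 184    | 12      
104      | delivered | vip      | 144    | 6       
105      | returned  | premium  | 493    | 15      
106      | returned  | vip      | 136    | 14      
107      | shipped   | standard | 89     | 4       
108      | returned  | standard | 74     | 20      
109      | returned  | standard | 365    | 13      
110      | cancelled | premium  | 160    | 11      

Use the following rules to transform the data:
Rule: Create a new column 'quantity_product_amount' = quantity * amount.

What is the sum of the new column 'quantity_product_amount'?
28432

Step 1: For each record, compute quantity * amount
Example calculations:
  16 * 75 = 1200
  20 * 326 = 6520
  12 * 184 = 2208
  ...
Step 2: Sum all derived values
Step 3: Total = 28432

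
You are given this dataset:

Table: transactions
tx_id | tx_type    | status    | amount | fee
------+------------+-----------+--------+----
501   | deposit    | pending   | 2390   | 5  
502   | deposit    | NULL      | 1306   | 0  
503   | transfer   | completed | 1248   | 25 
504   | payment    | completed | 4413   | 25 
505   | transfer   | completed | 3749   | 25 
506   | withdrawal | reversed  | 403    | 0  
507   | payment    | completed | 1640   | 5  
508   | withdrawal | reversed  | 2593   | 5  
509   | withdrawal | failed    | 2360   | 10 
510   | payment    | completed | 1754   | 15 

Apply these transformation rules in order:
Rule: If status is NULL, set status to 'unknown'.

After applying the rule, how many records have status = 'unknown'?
1

Step 1: Count records where status IS NULL
Step 2: Found 1 records with NULL status
Step 3: These records will have status set to 'unknown'
Step 4: Records already having status = 'unknown': 0
Step 5: Answer: 1 + 0 = 1 records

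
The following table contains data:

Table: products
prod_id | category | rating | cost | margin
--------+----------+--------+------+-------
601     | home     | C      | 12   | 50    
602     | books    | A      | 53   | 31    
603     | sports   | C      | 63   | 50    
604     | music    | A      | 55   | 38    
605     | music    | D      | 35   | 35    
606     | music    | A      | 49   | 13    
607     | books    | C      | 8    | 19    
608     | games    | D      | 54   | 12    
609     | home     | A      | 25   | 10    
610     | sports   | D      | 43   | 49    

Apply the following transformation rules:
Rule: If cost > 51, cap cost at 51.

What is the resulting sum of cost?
376

Step 1: 4 records have cost > 51
Step 2: These records originally summed to 225
Step 3: After capping: 4 × 51 = 204
Step 4: Unaffected records sum: 172
Step 5: Final sum = 204 + 172 = 376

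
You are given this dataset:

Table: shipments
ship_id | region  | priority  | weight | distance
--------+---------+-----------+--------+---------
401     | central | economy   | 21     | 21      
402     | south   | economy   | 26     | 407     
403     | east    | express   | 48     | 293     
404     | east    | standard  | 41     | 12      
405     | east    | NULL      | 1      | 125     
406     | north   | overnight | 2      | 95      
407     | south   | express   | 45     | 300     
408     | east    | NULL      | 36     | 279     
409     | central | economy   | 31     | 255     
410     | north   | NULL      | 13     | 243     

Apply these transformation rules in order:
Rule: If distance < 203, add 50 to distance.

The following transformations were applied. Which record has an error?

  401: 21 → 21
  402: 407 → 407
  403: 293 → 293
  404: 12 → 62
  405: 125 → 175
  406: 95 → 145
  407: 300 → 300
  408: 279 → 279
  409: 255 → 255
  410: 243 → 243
Record 401 has an error. The correct transformed value should be 71, not 21.

Step 1: Check each record against the rule
Step 2: Record 401 has distance = 21
Step 3: Since 21 < 203, the bonus should have been applied
Step 4: Correct value = 71, but claimed value = 21
Conclusion: Record 401 has the error.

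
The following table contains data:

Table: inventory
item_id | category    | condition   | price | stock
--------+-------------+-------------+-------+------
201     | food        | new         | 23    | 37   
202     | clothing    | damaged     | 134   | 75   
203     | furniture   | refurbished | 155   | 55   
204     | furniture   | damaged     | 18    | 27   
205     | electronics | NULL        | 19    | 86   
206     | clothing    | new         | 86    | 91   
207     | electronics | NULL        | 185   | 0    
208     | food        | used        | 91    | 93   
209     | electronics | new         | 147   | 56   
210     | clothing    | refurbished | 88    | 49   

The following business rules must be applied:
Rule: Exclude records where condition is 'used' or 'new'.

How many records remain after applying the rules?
6

Step 1: Count records to exclude
  - 1 (used) + 3 (new) = 4 records
Step 2: Total records: 10
Step 3: Remaining = 10 - 4 = 6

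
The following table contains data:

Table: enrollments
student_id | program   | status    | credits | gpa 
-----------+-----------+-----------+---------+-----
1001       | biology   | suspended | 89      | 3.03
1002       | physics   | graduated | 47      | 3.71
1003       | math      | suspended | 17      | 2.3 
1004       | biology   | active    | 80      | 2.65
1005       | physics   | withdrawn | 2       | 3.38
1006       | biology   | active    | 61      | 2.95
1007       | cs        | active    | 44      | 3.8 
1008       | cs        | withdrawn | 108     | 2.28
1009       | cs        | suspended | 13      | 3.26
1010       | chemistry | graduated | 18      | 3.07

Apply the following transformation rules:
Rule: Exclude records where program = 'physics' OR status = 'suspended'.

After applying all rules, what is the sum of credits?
311

Step 1: Find records where program = 'physics' OR status = 'suspended'
Step 2: 5 records match, summing to 168
Step 3: Original sum: 479
Step 4: Remaining sum = 479 - 168 = 311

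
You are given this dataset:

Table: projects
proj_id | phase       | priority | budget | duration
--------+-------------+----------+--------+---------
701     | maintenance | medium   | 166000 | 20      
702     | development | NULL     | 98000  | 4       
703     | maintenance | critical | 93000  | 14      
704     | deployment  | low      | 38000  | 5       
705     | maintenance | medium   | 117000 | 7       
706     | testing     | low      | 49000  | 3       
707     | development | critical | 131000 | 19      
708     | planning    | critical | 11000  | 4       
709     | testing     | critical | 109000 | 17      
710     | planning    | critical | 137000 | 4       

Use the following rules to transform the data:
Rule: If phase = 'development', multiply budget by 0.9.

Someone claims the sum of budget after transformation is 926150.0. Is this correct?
No, the correct result is 926100.0.

Step 1: Calculate the correct sum after transformation
Step 2: Apply multiplier 0.9 to records where phase = 'development'
Step 3: Correct result = 926100.0
Step 4: Claimed result = 926150.0
Step 5: 926100.0 ≠ 926150.0
Conclusion: The claimed result is incorrect. The correct answer is 926100.0.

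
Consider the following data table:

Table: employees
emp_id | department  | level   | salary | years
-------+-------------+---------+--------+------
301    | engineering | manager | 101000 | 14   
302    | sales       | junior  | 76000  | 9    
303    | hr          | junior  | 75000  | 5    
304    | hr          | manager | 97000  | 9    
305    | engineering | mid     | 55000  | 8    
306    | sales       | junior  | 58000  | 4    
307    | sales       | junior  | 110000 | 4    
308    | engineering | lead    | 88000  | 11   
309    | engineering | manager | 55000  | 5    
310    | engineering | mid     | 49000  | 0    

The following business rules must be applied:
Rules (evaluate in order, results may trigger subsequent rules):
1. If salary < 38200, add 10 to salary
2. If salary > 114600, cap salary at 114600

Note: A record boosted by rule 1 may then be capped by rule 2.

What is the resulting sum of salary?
764000

Step 1: Apply rule 1 to records with salary < 38200
  - 0 records get bonus of 10
  - Of these, 0 records then exceed 114600 and get capped
Step 2: Apply rule 2 to records with salary > 114600
  - 0 records (original) are capped
Step 3: Calculate final sum = 764000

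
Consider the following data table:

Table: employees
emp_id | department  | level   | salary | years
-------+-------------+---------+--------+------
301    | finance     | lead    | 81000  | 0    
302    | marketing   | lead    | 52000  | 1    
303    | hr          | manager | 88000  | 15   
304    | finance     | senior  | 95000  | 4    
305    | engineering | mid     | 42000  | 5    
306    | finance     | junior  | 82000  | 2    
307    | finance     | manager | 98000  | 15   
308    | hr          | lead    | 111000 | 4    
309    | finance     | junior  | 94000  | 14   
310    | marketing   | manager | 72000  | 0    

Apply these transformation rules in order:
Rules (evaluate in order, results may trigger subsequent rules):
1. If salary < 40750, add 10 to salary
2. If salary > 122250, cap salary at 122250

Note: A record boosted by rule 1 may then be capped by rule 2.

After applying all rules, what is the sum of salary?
815000

Step 1: Apply rule 1 to records with salary < 40750
  - 0 records get bonus of 10
  - Of these, 0 records then exceed 122250 and get capped
Step 2: Apply rule 2 to records with salary > 122250
  - 0 records (original) are capped
Step 3: Calculate final sum = 815000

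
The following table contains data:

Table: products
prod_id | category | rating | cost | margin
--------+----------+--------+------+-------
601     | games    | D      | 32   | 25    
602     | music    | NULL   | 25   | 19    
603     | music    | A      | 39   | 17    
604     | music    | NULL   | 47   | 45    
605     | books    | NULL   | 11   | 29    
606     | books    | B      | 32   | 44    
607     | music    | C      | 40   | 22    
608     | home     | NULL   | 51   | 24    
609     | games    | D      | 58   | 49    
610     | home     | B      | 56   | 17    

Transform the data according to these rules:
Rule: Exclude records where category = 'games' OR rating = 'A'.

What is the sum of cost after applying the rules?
262

Step 1: Find records where category = 'games' OR rating = 'A'
Step 2: 3 records match, summing to 129
Step 3: Original sum: 391
Step 4: Remaining sum = 391 - 129 = 262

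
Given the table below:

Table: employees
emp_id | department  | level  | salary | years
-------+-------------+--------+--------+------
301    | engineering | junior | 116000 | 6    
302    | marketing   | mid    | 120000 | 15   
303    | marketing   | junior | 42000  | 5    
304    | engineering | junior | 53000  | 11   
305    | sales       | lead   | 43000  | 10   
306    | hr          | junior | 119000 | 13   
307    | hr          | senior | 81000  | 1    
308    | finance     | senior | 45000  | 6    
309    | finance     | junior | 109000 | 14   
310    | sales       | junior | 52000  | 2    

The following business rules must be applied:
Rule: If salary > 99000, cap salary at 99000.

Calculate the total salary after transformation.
712000

Step 1: 4 records have salary > 99000
Step 2: These records originally summed to 464000
Step 3: After capping: 4 × 99000 = 396000
Step 4: Unaffected records sum: 316000
Step 5: Final sum = 396000 + 316000 = 712000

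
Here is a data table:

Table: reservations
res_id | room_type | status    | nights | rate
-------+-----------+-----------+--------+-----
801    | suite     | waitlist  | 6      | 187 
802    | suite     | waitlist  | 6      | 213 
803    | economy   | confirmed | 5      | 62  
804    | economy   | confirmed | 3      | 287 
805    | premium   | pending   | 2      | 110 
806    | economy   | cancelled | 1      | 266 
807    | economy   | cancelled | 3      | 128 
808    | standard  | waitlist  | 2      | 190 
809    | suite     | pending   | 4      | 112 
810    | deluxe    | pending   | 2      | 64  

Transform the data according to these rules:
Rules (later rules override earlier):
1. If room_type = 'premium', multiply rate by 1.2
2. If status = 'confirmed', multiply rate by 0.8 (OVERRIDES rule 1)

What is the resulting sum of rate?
1571.2

Step 1: Rule 2 takes priority for records with status = 'confirmed'
  - 2 records: 349 × 0.8 = 279.2
Step 2: Rule 1 applies to remaining records with room_type = 'premium'
  - 1 records: 110 × 1.2 = 132.0
Step 3: Other records unchanged: 1160
Step 4: Final sum = 279.2 + 132.0 + 1160 = 1571.2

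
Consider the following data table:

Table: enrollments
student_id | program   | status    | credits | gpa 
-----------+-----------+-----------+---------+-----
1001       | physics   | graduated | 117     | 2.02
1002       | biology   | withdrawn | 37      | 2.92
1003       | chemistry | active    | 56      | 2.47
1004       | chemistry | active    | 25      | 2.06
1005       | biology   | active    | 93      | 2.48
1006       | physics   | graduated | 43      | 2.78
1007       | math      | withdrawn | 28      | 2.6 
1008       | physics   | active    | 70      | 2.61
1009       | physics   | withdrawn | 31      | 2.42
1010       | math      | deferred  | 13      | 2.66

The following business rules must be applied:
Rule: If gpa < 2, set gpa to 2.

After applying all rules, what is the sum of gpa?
25.02

Step 1: 0 records have gpa < 2
Step 2: These records originally summed to 0
Step 3: After setting to minimum: 0 × 2 = 0
Step 4: Unaffected records sum: 25.02
Step 5: Final sum = 0 + 25.02 = 25.02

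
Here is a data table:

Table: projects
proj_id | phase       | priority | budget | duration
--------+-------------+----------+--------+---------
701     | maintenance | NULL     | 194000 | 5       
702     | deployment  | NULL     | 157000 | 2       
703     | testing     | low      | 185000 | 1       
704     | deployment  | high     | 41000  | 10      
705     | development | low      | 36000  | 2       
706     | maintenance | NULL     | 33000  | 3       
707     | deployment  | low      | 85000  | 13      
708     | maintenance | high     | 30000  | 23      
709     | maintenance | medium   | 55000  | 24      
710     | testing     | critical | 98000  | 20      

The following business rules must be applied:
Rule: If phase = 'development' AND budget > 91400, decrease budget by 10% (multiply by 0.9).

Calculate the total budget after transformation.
914000

Step 1: Find records where phase = 'development' AND budget > 91400
Step 2: 0 records match, summing to 0
Step 3: After multiplier: 0 × 0.9 = 0.0
Step 4: Unaffected records sum: 914000
Step 5: Final sum = 0.0 + 914000 = 914000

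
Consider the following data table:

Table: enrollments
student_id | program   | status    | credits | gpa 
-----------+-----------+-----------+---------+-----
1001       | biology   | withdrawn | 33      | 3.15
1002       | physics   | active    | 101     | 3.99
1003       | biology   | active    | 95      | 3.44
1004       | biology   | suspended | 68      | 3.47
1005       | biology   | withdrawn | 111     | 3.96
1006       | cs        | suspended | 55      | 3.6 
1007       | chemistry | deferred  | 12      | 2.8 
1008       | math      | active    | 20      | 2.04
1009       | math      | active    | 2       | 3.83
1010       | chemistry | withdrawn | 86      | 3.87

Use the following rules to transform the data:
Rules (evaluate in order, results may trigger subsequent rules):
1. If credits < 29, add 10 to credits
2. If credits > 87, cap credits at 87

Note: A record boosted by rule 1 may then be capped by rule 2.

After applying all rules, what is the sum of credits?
567

Step 1: Apply rule 1 to records with credits < 29
  - 3 records get bonus of 10
  - Of these, 0 records then exceed 87 and get capped
Step 2: Apply rule 2 to records with credits > 87
  - 3 records (original) are capped
Step 3: Calculate final sum = 567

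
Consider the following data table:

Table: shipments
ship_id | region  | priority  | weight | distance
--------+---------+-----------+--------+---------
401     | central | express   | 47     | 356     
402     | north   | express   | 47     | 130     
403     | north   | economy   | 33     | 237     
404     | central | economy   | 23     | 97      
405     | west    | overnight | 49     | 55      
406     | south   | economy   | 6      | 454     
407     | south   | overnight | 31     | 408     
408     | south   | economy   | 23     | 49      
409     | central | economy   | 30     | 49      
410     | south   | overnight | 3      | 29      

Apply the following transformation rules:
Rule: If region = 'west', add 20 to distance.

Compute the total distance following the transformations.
1884

Step 1: Count records where region = 'west': 1
Step 2: Total bonus added: 1 × 20 = 20
Step 3: Original sum of distance: 1864
Step 4: Final sum = 1864 + 20 = 1884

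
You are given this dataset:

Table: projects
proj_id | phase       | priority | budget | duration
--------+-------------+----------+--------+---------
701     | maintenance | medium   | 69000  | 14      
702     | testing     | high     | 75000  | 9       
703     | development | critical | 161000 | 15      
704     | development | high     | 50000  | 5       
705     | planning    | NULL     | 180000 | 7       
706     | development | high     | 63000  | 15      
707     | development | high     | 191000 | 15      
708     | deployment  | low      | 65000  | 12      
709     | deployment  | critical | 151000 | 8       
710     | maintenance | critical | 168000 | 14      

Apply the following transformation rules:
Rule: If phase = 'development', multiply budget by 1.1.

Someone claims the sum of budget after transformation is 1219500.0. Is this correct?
Yes, the result is correct.

Step 1: Calculate the correct sum after transformation
Step 2: Apply multiplier 1.1 to records where phase = 'development'
Step 3: Correct result = 1219500.0
Step 4: Claimed result = 1219500.0
Step 5: 1219500.0 = 1219500.0 ✓
Conclusion: The claimed result is correct.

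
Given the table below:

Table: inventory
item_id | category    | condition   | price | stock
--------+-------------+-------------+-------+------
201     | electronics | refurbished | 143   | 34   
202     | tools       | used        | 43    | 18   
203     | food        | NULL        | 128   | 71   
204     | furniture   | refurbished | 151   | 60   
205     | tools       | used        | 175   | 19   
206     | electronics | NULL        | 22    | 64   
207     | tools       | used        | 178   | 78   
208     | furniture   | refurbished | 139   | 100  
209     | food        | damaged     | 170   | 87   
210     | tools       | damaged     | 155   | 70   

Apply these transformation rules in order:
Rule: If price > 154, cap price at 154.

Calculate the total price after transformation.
1242

Step 1: 4 records have price > 154
Step 2: These records originally summed to 678
Step 3: After capping: 4 × 154 = 616
Step 4: Unaffected records sum: 626
Step 5: Final sum = 616 + 626 = 1242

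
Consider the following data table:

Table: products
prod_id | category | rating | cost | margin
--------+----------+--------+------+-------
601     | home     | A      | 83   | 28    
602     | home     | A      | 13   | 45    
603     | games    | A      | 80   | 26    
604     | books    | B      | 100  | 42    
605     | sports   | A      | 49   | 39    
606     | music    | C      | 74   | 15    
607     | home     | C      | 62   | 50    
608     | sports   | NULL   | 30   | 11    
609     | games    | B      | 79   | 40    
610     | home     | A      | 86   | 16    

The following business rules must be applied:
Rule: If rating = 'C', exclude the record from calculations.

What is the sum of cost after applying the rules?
520

Step 1: Identify records where rating = 'C'
Step 2: The excluded records sum to 136
Step 3: Original total cost = 656
Step 4: Remaining total = 656 - 136 = 520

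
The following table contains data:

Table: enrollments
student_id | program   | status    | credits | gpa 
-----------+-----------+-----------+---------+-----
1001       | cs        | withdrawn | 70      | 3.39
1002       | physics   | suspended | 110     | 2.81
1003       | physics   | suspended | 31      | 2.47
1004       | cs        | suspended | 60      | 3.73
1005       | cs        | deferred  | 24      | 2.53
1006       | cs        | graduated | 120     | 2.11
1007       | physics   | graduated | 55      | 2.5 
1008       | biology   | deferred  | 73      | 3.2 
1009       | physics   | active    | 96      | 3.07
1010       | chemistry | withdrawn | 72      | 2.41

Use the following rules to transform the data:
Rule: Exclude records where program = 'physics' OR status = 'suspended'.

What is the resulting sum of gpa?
13.64

Step 1: Find records where program = 'physics' OR status = 'suspended'
Step 2: 5 records match, summing to 14.58
Step 3: Original sum: 28.22
Step 4: Remaining sum = 28.22 - 14.58 = 13.64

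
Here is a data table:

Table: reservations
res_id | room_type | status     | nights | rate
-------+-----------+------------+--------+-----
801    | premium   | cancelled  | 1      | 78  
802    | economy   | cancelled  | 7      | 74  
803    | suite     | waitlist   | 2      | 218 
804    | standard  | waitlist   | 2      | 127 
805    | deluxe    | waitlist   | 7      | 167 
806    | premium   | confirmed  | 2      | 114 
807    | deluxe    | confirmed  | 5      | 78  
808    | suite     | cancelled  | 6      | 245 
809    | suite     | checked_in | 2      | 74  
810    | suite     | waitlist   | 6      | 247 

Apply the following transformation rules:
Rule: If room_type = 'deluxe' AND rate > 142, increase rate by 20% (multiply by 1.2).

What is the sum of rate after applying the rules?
1455.4

Step 1: Find records where room_type = 'deluxe' AND rate > 142
Step 2: 1 records match, summing to 167
Step 3: After multiplier: 167 × 1.2 = 200.4
Step 4: Unaffected records sum: 1255
Step 5: Final sum = 200.4 + 1255 = 1455.4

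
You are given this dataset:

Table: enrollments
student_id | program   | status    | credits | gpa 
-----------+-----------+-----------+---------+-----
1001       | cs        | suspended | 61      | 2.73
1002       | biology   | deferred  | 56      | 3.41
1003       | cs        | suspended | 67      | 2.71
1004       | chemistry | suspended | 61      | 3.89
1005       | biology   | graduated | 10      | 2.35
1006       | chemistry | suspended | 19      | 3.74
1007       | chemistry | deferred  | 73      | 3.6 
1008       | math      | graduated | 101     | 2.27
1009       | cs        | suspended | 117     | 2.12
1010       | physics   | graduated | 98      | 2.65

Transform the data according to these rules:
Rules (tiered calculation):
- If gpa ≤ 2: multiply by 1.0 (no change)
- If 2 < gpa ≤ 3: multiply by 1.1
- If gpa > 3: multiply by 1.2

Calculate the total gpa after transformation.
33.88

Step 1: Tier 1 (gpa ≤ 2): 0 records, sum = 0 × 1.0 = 0.0
Step 2: Tier 2 (2 < gpa ≤ 3): 6 records, sum = 14.83 × 1.1 = 16.31
Step 3: Tier 3 (gpa > 3): 4 records, sum = 14.64 × 1.2 = 17.57
Step 4: Final sum = 0.0 + 16.31 + 17.57 = 33.88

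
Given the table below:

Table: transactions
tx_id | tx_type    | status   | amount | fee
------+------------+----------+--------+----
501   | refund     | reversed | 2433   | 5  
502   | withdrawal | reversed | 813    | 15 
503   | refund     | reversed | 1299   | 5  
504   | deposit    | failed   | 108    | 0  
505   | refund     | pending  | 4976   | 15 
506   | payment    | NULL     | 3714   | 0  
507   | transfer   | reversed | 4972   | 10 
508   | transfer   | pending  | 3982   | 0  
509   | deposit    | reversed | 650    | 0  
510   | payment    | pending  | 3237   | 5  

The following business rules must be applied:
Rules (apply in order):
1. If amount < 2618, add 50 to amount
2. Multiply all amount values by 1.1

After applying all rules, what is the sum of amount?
29077.4

Step 1: Apply Rule 1 - Add 50 to records with amount < 2618
  - 5 records affected: 5303 + (5 × 50) = 5553
  - Unaffected records: 20881
  - Sum after Rule 1: 26434
Step 2: Apply Rule 2 - Multiply all by 1.1
  - 26434 × 1.1 = 29077.4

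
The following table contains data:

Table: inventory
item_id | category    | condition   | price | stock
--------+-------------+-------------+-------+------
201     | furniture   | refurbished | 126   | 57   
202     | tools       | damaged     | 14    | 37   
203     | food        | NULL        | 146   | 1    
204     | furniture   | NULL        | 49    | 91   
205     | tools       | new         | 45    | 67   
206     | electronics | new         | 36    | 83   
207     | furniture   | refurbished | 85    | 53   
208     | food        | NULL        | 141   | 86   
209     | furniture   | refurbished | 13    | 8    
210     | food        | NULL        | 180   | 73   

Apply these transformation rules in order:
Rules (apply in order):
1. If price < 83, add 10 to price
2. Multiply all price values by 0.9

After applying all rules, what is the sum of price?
796.5

Step 1: Apply Rule 1 - Add 10 to records with price < 83
  - 5 records affected: 157 + (5 × 10) = 207
  - Unaffected records: 678
  - Sum after Rule 1: 885
Step 2: Apply Rule 2 - Multiply all by 0.9
  - 885 × 0.9 = 796.5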